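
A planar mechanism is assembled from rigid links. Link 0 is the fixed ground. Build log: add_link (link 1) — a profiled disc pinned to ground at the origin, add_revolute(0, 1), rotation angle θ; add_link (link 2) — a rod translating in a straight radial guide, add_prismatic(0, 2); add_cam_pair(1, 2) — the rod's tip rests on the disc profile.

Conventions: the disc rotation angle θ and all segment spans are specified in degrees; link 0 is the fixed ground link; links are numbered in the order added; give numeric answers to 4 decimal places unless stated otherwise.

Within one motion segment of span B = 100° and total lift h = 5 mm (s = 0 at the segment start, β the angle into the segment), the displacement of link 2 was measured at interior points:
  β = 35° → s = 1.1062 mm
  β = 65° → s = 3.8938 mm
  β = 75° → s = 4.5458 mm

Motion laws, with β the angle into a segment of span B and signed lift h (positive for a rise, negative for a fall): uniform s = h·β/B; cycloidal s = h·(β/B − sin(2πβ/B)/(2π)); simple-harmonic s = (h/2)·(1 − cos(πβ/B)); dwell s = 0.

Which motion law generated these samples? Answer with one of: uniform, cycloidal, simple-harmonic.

candidates at β/B = r: uniform s = h·r (linear in β); cycloidal s = h·(r − sin(2πr)/(2π)); simple-harmonic s = (h/2)(1 − cos(πr))
β=35°: printed 1.1062 | uniform 1.7500, cycloidal 1.1062, simple-harmonic 1.3650
β=65°: printed 3.8938 | uniform 3.2500, cycloidal 3.8938, simple-harmonic 3.6350
β=75°: printed 4.5458 | uniform 3.7500, cycloidal 4.5458, simple-harmonic 4.2678
only one law matches every sample → cycloidal

cycloidal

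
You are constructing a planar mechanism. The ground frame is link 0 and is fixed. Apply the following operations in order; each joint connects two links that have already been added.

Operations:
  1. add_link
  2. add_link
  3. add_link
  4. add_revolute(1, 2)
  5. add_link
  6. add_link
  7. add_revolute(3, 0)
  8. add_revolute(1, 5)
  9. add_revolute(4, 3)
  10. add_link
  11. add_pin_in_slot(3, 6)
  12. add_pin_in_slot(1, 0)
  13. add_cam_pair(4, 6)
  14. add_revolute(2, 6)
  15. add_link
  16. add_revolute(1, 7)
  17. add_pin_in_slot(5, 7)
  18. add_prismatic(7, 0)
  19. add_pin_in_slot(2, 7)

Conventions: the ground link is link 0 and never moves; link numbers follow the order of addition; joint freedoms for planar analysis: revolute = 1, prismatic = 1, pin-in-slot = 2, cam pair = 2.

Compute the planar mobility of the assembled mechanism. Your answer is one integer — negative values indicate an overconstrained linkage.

(L,J1,J2)=(1,0,0); link0 fixed
link1: (2,0,0)
link2: (3,0,0)
link3: (4,0,0)
R 1-2 [J1]: (4,1,0)
link4: (5,1,0)
link5: (6,1,0)
R 3-0 [J1]: (6,2,0)
R 1-5 [J1]: (6,3,0)
R 4-3 [J1]: (6,4,0)
link6: (7,4,0)
PS 3-6 [J2]: (7,4,1)
PS 1-0 [J2]: (7,4,2)
C 4-6 [J2]: (7,4,3)
R 2-6 [J1]: (7,5,3)
link7: (8,5,3)
R 1-7 [J1]: (8,6,3)
PS 5-7 [J2]: (8,6,4)
P 7-0 [J1]: (8,7,4)
PS 2-7 [J2]: (8,7,5)
Grübler: 3·7 − 2·7 − 5 = 2

M = 2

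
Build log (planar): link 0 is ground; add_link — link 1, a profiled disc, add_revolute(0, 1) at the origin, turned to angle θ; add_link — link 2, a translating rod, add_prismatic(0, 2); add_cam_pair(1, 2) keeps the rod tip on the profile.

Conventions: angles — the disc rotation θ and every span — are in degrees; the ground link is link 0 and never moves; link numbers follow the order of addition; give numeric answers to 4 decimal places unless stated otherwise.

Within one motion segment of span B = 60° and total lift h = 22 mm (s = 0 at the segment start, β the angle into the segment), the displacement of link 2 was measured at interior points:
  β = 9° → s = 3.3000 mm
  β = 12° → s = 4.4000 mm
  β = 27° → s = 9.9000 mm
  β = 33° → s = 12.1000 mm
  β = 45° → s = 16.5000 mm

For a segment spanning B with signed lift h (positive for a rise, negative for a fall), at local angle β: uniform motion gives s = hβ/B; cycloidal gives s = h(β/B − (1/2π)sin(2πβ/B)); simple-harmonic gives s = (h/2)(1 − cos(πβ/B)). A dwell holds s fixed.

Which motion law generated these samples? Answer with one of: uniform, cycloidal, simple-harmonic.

candidates at β/B = r: uniform s = h·r (linear in β); cycloidal s = h·(r − sin(2πr)/(2π)); simple-harmonic s = (h/2)(1 − cos(πr))
β=9°: printed 3.3000 | uniform 3.3000, cycloidal 0.4673, simple-harmonic 1.1989
β=12°: printed 4.4000 | uniform 4.4000, cycloidal 1.0700, simple-harmonic 2.1008
β=27°: printed 9.9000 | uniform 9.9000, cycloidal 8.8180, simple-harmonic 9.2792
β=33°: printed 12.1000 | uniform 12.1000, cycloidal 13.1820, simple-harmonic 12.7208
β=45°: printed 16.5000 | uniform 16.5000, cycloidal 20.0014, simple-harmonic 18.7782
only one law matches every sample → uniform

uniform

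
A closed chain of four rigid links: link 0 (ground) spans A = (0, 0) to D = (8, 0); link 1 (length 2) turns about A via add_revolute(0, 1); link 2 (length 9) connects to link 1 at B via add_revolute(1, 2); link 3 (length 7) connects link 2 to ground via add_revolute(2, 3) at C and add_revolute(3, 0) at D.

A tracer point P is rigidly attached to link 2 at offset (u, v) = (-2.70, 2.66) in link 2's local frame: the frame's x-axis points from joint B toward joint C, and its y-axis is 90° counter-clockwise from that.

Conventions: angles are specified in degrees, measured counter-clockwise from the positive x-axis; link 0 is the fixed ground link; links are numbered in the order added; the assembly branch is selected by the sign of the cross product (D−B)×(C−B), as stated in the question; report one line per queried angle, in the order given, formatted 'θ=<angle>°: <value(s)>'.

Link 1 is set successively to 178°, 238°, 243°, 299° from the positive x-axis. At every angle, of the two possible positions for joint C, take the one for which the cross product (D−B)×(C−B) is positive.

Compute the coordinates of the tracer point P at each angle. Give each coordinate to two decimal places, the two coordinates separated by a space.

A=(0,0), D=(8.00,0)
θ=178°: B = A + 2.00·(cos178°, sin178°) = (-1.9988, 0.0698)
θ=178°: |BD| = 9.9990
θ=178°: circle(B,9.00) ∩ circle(D,7.00): a=6.5997, h=6.1192
θ=178°:   candidates: C₊=(4.6434,6.1428) cross=61.186; C₋=(4.5580,-6.0953) cross=-61.186
θ=178°:   branch + wants cross > 0 → take C=(4.6434,6.1428) (cross=61.186)
θ=178°: ex = (C−B)/|BC| = (0.7380,0.6748); ey = (-0.6748,0.7380)
θ=178°: P = B + -2.70·ex + 2.66·ey = (-5.7863,0.2111)
θ=238°: B = A + 2.00·(cos238°, sin238°) = (-1.0598, -1.6961)
θ=238°: |BD| = 9.2172
θ=238°: circle(B,9.00) ∩ circle(D,7.00): a=6.3445, h=6.3834
θ=238°:   candidates: C₊=(4.0017,5.7457) cross=58.837; C₋=(6.3509,-6.8030) cross=-58.837
θ=238°:   branch + wants cross > 0 → take C=(4.0017,5.7457) (cross=58.837)
θ=238°: ex = (C−B)/|BC| = (0.5624,0.8269); ey = (-0.8269,0.5624)
θ=238°: P = B + -2.70·ex + 2.66·ey = (-4.7778,-2.4327)
θ=243°: B = A + 2.00·(cos243°, sin243°) = (-0.9080, -1.7820)
θ=243°: |BD| = 9.0845
θ=243°: circle(B,9.00) ∩ circle(D,7.00): a=6.3035, h=6.4239
θ=243°:   candidates: C₊=(4.0129,5.7535) cross=58.357; C₋=(6.5331,-6.8446) cross=-58.357
θ=243°:   branch + wants cross > 0 → take C=(4.0129,5.7535) (cross=58.357)
θ=243°: ex = (C−B)/|BC| = (0.5468,0.8373); ey = (-0.8373,0.5468)
θ=243°: P = B + -2.70·ex + 2.66·ey = (-4.6114,-2.5883)
θ=299°: B = A + 2.00·(cos299°, sin299°) = (0.9696, -1.7492)
θ=299°: |BD| = 7.2447
θ=299°: circle(B,9.00) ∩ circle(D,7.00): a=5.8309, h=6.8557
θ=299°:   candidates: C₊=(4.9727,6.3115) cross=49.668; C₋=(8.2833,-6.9943) cross=-49.668
θ=299°:   branch + wants cross > 0 → take C=(4.9727,6.3115) (cross=49.668)
θ=299°: ex = (C−B)/|BC| = (0.4448,0.8956); ey = (-0.8956,0.4448)
θ=299°: P = B + -2.70·ex + 2.66·ey = (-2.6137,-2.9843)

θ=178°: -5.79 0.21
θ=238°: -4.78 -2.43
θ=243°: -4.61 -2.59
θ=299°: -2.61 -2.98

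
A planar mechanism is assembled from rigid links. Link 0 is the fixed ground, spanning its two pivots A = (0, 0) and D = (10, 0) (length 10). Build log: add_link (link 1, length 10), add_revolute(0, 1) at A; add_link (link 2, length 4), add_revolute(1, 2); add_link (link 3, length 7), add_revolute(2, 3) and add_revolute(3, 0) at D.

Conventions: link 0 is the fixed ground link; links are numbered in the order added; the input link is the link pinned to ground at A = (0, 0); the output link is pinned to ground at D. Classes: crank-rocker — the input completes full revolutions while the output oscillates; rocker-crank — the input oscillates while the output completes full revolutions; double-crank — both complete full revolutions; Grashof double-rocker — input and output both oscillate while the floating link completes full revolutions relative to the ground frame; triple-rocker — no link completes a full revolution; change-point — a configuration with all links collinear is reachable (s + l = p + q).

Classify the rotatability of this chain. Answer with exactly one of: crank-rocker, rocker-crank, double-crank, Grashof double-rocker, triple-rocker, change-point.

lengths: ground=10, input=10, coupler=4, output=7
sorted: s=4 (shortest), l=10 (longest), p+q=17
s + l = 14 vs p + q = 17
s + l < p + q (Grashof) with shortest = coupler link → Grashof double-rocker

Grashof double-rocker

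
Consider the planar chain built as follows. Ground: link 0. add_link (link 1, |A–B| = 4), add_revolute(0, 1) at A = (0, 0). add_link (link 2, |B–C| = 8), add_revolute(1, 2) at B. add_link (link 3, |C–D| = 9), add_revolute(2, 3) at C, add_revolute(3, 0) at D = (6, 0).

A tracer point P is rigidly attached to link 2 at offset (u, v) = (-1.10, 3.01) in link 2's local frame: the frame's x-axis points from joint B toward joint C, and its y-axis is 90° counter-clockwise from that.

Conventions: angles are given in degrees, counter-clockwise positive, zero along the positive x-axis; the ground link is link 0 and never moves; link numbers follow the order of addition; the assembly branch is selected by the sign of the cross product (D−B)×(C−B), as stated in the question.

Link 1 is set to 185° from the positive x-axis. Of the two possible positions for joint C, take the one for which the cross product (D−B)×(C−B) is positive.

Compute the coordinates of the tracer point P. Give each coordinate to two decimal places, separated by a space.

A=(0,0), D=(6.00,0)
B = A + 4.00·(cos185°, sin185°) = (-3.9848, -0.3486)
|BD| = 9.9909
circle(B,8.00) ∩ circle(D,9.00): a=4.1447, h=6.8426
  candidates: C₊=(-0.0814,6.6345) cross=68.364; C₋=(0.3961,-7.0425) cross=-68.364
  branch + wants cross > 0 → take C=(-0.0814,6.6345) (cross=68.364)
ex = (C−B)/|BC| = (0.4879,0.8729); ey = (-0.8729,0.4879)
P = B + -1.10·ex + 3.01·ey = (-7.1489,0.1598)

-7.15 0.16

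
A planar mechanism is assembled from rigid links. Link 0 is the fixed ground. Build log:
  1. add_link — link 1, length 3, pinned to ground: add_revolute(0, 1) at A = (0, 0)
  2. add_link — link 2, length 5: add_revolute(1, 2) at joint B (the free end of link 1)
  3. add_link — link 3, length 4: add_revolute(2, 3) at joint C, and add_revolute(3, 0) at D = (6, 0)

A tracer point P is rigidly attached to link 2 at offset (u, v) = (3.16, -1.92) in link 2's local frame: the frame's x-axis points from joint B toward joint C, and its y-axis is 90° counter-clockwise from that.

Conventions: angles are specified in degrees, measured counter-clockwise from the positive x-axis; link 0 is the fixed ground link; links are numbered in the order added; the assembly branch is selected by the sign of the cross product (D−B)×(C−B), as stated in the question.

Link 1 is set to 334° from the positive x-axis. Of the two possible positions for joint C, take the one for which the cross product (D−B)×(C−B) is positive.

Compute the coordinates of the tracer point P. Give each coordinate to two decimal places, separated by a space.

A=(0,0), D=(6.00,0)
B = A + 3.00·(cos334°, sin334°) = (2.6964, -1.3151)
|BD| = 3.5558
circle(B,5.00) ∩ circle(D,4.00): a=3.0434, h=3.9671
  candidates: C₊=(4.0568,3.4963) cross=14.106; C₋=(6.9912,-3.8752) cross=-14.106
  branch + wants cross > 0 → take C=(4.0568,3.4963) (cross=14.106)
ex = (C−B)/|BC| = (0.2721,0.9623); ey = (-0.9623,0.2721)
P = B + 3.16·ex + -1.92·ey = (5.4037,1.2033)

5.40 1.20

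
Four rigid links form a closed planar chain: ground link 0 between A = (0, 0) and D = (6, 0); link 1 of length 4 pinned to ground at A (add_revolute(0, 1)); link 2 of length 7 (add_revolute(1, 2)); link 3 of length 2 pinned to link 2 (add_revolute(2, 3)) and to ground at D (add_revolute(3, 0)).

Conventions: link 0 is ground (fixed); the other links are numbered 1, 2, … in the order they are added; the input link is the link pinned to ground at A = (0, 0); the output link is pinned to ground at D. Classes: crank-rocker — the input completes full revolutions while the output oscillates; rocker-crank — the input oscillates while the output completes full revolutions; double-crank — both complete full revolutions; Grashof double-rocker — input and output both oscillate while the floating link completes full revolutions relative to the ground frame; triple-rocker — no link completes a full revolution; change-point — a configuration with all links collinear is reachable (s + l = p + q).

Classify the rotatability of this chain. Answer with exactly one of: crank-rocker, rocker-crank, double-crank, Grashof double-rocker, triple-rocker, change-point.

lengths: ground=6, input=4, coupler=7, output=2
sorted: s=2 (shortest), l=7 (longest), p+q=10
s + l = 9 vs p + q = 10
s + l < p + q (Grashof) with shortest = output link → rocker-crank

rocker-crank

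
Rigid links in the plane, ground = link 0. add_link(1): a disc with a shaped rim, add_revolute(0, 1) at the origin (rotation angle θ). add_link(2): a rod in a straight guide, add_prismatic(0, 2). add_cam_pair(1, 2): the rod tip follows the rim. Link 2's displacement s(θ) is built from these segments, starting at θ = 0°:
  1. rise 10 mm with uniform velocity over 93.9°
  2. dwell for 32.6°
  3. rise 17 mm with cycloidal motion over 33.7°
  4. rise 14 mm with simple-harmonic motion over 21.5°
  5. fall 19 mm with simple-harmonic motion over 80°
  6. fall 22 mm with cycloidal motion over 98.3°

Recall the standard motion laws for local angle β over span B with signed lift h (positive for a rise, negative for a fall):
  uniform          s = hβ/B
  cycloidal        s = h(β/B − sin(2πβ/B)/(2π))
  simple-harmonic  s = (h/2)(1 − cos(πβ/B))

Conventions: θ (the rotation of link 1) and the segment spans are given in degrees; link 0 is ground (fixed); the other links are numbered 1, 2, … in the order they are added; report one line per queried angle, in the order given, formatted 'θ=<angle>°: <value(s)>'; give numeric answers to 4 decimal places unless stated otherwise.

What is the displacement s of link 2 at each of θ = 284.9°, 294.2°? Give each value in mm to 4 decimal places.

segment 1 (0° to 93.9°, uniform, h = 10) is passed completely: s = 0.0000 + (10) = 10.0000
segment 2 (93.9° to 126.5°, dwell): s unchanged at 10.0000
segment 3 (126.5° to 160.2°, cycloidal, h = 17) is passed completely: s = 10.0000 + (17) = 27.0000
segment 4 (160.2° to 181.7°, simple-harmonic, h = 14) is passed completely: s = 27.0000 + (14) = 41.0000
segment 5 (181.7° to 261.7°, simple-harmonic, h = -19) is passed completely: s = 41.0000 + (-19) = 22.0000
θ = 284.9° falls in segment 6 (261.7° to 360°, cycloidal, h = -22): β = 284.9 − 261.7 = 23.2°, B = 98.3°; Δs = -22·(0.2360 − sin(2π·0.2360)/(2π)) = -1.7044; s = 22.0000 − 1.7044 = 20.2956
θ = 294.2° falls in segment 6 (261.7° to 360°, cycloidal, h = -22): β = 294.2 − 261.7 = 32.5°, B = 98.3°; Δs = -22·(0.3306 − sin(2π·0.3306)/(2π)) = -4.2119; s = 22.0000 − 4.2119 = 17.7881

θ=284.9°: 20.2956
θ=294.2°: 17.7881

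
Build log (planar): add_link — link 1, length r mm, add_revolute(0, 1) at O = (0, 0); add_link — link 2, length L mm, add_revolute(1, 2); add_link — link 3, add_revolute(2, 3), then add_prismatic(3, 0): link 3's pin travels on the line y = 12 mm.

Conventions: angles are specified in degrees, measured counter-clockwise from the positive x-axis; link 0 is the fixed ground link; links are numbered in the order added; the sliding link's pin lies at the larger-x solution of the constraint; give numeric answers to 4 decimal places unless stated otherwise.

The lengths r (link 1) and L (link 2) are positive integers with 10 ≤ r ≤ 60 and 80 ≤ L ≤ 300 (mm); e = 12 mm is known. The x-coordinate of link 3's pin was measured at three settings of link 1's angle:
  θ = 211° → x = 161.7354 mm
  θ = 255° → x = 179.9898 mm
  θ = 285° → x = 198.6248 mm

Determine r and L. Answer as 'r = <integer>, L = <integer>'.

constraint per measurement: (x − r cos θ)² + (r sin θ − e)² = L²
subtracting the θ₁ and θ₂ equations cancels the r² and L² terms:
r = (x₁² − x₂²) / (2[(x₁cos θ₁ + e sin θ₁) − (x₂cos θ₂ + e sin θ₂)]) = 35.9999 → r = 36
L² = (x₁ − r cos θ₁)² + (r sin θ₁ − e)² = 38025.0018 → L = 195.0000 → L = 195
check at θ₃=285°: x = 198.6248 (printed 198.6248) ✓

r = 36, L = 195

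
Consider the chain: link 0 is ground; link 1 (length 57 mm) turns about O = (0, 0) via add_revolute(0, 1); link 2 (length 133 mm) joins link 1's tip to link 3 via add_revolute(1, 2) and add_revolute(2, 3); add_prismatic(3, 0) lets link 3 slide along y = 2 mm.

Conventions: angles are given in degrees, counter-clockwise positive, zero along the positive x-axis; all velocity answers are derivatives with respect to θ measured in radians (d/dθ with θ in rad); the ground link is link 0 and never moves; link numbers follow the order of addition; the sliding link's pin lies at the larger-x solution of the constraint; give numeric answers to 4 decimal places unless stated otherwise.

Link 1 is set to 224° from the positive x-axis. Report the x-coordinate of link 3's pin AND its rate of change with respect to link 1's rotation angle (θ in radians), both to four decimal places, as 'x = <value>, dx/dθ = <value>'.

geometry: r = 57 mm, L = 133 mm, e = 2 mm
crank pin P = (r cos θ, r sin θ) = (-41.002369, -39.595527)
h = r sin θ − e = -39.595527 − 2 = -41.595527
x = r cos θ + √(L² − h²) = -41.002369 + 126.328192 = 85.325823
dx/dθ = −r sin θ − h·r cos θ/√(L² − h²) (θ in radians; h = -41.595527) = 26.094858

x = 85.3258, dx/dθ = 26.0949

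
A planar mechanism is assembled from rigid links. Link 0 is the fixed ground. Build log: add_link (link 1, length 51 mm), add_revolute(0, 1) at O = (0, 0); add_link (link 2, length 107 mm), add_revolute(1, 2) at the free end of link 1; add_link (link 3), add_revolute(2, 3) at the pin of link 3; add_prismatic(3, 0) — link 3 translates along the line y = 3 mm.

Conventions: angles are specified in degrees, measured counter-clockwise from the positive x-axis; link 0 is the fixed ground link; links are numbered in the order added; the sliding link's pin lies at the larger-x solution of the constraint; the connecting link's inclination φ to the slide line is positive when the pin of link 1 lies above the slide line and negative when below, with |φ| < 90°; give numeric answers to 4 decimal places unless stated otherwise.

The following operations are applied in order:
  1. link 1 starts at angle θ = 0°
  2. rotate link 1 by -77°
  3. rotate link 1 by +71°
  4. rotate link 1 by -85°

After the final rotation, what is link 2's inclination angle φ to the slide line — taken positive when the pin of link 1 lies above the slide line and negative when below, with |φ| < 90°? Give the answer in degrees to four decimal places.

geometry: r = 51 mm, L = 107 mm, e = 3 mm; θ starts at 0°
rotate link 1 by -77°: θ ← 0° -77° = -77°
rotate link 1 by +71°: θ ← -77° +71° = -6°
rotate link 1 by -85°: θ ← -6° -85° = -91°
h = r sin θ − e = -50.992232 − 3 = -53.992232
sin φ = h / L = -53.992232 / 107 = -0.50460030
φ = arcsin(-0.50460030) = -30.304823°

-30.3048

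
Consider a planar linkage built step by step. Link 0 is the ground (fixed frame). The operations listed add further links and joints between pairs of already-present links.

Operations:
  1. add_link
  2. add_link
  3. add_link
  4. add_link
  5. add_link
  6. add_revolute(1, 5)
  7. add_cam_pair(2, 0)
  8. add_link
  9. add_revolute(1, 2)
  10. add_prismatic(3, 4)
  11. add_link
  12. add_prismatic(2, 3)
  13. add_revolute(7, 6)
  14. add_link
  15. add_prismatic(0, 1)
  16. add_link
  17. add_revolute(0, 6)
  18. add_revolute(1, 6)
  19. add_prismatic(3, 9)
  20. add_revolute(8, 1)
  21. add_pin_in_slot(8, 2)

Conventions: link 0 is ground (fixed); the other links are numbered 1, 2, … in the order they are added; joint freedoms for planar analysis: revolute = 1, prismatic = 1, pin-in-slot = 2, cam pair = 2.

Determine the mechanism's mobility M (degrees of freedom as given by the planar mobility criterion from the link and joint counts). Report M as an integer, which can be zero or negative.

(L,J1,J2)=(1,0,0); link0 fixed
link1: (2,0,0)
link2: (3,0,0)
link3: (4,0,0)
link4: (5,0,0)
link5: (6,0,0)
R 1-5 [J1]: (6,1,0)
C 2-0 [J2]: (6,1,1)
link6: (7,1,1)
R 1-2 [J1]: (7,2,1)
P 3-4 [J1]: (7,3,1)
link7: (8,3,1)
P 2-3 [J1]: (8,4,1)
R 7-6 [J1]: (8,5,1)
link8: (9,5,1)
P 0-1 [J1]: (9,6,1)
link9: (10,6,1)
R 0-6 [J1]: (10,7,1)
R 1-6 [J1]: (10,8,1)
P 3-9 [J1]: (10,9,1)
R 8-1 [J1]: (10,10,1)
PS 8-2 [J2]: (10,10,2)
Grübler: 3·9 − 2·10 − 2 = 5

M = 5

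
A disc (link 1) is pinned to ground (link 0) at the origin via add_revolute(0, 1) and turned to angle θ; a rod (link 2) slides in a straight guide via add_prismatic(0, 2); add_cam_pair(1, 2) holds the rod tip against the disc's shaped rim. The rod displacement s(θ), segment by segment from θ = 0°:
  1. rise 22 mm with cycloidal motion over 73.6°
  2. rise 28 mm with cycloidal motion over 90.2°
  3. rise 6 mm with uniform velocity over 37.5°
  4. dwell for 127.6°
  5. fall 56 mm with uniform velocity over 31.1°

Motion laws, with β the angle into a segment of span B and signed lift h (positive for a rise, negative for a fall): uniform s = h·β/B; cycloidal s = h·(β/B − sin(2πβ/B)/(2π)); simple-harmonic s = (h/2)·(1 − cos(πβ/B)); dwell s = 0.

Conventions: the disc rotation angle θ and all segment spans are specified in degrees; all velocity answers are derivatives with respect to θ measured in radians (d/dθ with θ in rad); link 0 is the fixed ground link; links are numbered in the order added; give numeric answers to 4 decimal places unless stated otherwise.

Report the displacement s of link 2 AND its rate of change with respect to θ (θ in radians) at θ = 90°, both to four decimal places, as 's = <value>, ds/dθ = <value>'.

segment 1 (0° to 73.6°, cycloidal, h = 22) is passed completely: s = 0.0000 + (22) = 22.0000
θ = 90° falls in segment 2 (73.6° to 163.8°, cycloidal, h = 28): β = 90 − 73.6 = 16.4°, B = 90.2°; Δs = 28·(0.1818 − sin(2π·0.1818)/(2π)) = 1.0373; s = 22.0000 + 1.0373 = 23.0373
velocity in seg [73.6°–163.8°] (cycloidal), θ in radians: β = 16.4° = 0.2862 rad, B = 90.2° = 1.5743 rad; ds/dθ = (h/B)(1 − cos(2πβ/B)) = (28/1.5743)(1 − cos(2π·0.1818)) = 10.397329 mm/rad

s = 23.0373, ds/dθ = 10.3973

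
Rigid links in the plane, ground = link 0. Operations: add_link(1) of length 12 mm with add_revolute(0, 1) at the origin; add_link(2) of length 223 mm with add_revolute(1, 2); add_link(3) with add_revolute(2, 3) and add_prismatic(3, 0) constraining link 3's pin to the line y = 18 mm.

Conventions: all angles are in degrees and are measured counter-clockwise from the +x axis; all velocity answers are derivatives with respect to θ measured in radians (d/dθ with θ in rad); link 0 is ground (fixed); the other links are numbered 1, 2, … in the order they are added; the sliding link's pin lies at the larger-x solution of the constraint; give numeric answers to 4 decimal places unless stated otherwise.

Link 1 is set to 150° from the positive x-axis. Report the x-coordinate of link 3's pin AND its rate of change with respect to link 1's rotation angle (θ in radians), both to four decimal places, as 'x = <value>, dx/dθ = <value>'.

geometry: r = 12 mm, L = 223 mm, e = 18 mm
crank pin P = (r cos θ, r sin θ) = (-10.392305, 6.000000)
h = r sin θ − e = 6.000000 − 18 = -12.000000
x = r cos θ + √(L² − h²) = -10.392305 + 222.676896 = 212.284591
dx/dθ = −r sin θ − h·r cos θ/√(L² − h²) (θ in radians; h = -12.000000) = -6.560039

x = 212.2846, dx/dθ = -6.5600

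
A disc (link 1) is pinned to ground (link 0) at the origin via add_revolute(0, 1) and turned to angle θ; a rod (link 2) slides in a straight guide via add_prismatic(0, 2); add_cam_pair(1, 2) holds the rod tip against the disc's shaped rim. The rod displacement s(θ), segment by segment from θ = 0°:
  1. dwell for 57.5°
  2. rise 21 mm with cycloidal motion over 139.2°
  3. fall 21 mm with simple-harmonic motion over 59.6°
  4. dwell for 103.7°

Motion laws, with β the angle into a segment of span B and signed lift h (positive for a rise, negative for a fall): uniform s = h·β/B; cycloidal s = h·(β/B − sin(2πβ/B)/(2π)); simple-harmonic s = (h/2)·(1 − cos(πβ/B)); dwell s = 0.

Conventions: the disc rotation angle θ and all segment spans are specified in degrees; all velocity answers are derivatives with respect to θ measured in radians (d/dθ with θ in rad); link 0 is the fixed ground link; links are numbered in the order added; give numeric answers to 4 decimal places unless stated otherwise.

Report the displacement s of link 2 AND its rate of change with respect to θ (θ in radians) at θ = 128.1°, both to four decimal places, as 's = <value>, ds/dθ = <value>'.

segment 1 (0° to 57.5°, dwell): s unchanged at 0.0000
θ = 128.1° falls in segment 2 (57.5° to 196.7°, cycloidal, h = 21): β = 128.1 − 57.5 = 70.6°, B = 139.2°; Δs = 21·(0.5072 − sin(2π·0.5072)/(2π)) = 10.8017; s = 0.0000 + 10.8017 = 10.8017
velocity in seg [57.5°–196.7°] (cycloidal), θ in radians: β = 70.6° = 1.2322 rad, B = 139.2° = 2.4295 rad; ds/dθ = (h/B)(1 − cos(2πβ/B)) = (21/2.4295)(1 − cos(2π·0.5072)) = 17.278716 mm/rad

s = 10.8017, ds/dθ = 17.2787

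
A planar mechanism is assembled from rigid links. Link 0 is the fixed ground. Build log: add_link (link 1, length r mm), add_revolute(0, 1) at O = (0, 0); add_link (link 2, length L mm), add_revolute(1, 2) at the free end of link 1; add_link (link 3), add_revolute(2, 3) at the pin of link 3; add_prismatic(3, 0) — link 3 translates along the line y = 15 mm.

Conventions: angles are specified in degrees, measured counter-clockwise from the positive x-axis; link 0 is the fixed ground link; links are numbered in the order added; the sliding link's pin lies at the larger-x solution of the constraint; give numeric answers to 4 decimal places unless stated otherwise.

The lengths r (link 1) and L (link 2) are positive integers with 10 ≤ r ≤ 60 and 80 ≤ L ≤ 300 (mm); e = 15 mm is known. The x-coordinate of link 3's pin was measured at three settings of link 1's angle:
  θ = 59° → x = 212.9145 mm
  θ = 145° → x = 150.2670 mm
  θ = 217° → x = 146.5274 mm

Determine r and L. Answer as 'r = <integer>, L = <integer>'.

constraint per measurement: (x − r cos θ)² + (r sin θ − e)² = L²
subtracting the θ₁ and θ₂ equations cancels the r² and L² terms:
r = (x₁² − x₂²) / (2[(x₁cos θ₁ + e sin θ₁) − (x₂cos θ₂ + e sin θ₂)]) = 48.0000 → r = 48
L² = (x₁ − r cos θ₁)² + (r sin θ₁ − e)² = 36099.9923 → L = 190.0000 → L = 190
check at θ₃=217°: x = 146.5274 (printed 146.5274) ✓

r = 48, L = 190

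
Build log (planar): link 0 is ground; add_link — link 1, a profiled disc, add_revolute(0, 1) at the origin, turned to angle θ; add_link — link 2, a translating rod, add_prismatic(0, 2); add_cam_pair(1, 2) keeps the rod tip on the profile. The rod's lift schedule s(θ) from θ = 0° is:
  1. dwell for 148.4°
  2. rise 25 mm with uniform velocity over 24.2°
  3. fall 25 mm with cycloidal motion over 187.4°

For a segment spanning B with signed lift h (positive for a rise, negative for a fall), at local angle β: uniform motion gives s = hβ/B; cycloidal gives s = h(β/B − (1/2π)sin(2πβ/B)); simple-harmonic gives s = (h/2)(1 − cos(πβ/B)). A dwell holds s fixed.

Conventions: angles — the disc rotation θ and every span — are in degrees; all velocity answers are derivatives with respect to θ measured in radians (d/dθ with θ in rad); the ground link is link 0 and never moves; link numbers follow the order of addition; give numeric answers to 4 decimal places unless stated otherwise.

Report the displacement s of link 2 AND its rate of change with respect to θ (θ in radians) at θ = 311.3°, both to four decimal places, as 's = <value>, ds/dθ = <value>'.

seg 1 [0°–148.4°] dwell: s stays 0.0000
seg 2 [148.4°–172.6°] uniform, h=25: full span → s += 25 → s = 25.0000
seg 3 [172.6°–360°] cycloidal, h=-25: θ=311.3° here. β=138.7, B=187.4. -25·(0.7401 − sin(2π·0.7401)/(2π)) = -22.4744 → s = 2.5256
velocity in seg [172.6°–360°] (cycloidal), θ in radians: β = 138.7° = 2.4208 rad, B = 187.4° = 3.2707 rad; ds/dθ = (h/B)(1 − cos(2πβ/B)) = ((-25)/3.2707)(1 − cos(2π·0.7401)) = -8.117315 mm/rad

s = 2.5256, ds/dθ = -8.1173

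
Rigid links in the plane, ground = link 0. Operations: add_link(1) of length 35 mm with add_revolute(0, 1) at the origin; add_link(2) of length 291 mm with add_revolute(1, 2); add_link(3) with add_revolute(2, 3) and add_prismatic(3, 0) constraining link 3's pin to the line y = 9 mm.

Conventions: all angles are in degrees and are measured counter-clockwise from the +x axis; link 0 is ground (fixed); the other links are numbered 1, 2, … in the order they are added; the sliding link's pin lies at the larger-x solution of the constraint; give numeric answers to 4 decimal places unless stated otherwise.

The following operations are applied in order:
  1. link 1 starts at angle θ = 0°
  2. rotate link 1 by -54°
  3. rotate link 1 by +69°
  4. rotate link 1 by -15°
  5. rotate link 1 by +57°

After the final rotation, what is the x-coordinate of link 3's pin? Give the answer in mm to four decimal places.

geometry: r = 35 mm, L = 291 mm, e = 9 mm; θ starts at 0°
rotate link 1 by -54°: θ ← 0° -54° = -54°
rotate link 1 by +69°: θ ← -54° +69° = 15°
rotate link 1 by -15°: θ ← 15° -15° = 0°
rotate link 1 by +57°: θ ← 0° +57° = 57°
crank pin P = (r cos θ, r sin θ) = (19.062366, 29.353470)
h = r sin θ − e = 29.353470 − 9 = 20.353470
x = r cos θ + √(L² − h²) = 19.062366 + 290.287334 = 309.349700

309.3497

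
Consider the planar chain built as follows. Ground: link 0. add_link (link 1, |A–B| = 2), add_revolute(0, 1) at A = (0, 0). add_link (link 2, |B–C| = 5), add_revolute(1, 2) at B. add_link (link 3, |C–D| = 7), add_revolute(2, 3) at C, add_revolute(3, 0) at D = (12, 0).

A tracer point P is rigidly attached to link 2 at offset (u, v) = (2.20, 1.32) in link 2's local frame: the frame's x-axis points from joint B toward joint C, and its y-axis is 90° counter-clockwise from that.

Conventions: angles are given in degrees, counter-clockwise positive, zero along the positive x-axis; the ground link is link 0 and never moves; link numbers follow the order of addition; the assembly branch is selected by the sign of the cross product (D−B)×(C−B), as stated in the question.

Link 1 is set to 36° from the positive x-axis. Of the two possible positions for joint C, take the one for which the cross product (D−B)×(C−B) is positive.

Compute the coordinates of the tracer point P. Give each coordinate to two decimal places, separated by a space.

A=(0,0), D=(12.00,0)
B = A + 2.00·(cos36°, sin36°) = (1.6180, 1.1756)
|BD| = 10.4483
circle(B,5.00) ∩ circle(D,7.00): a=4.0756, h=2.8964
  candidates: C₊=(5.9937,3.5950) cross=30.262; C₋=(5.3419,-2.1610) cross=-30.262
  branch + wants cross > 0 → take C=(5.9937,3.5950) (cross=30.262)
ex = (C−B)/|BC| = (0.8751,0.4839); ey = (-0.4839,0.8751)
P = B + 2.20·ex + 1.32·ey = (2.9046,3.3953)

2.90 3.40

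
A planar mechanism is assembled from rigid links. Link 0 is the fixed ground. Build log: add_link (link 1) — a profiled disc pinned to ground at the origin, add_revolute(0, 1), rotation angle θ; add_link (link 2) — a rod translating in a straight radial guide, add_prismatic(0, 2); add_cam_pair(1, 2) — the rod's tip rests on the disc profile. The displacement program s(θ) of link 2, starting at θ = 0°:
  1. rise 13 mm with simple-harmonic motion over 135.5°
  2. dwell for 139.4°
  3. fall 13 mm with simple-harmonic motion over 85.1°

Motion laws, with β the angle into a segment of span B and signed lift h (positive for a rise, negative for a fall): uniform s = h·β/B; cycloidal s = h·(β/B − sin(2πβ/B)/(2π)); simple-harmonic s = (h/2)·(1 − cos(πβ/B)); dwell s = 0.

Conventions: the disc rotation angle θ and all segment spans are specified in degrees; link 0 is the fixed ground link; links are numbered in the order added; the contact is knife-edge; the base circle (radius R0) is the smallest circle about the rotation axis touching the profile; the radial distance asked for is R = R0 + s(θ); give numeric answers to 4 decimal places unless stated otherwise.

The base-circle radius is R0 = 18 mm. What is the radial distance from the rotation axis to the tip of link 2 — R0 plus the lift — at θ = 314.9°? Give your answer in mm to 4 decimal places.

seg 1 [0°–135.5°] simple-harmonic, h=13: full span → s += 13 → s = 13.0000
seg 2 [135.5°–274.9°] dwell: s stays 13.0000
seg 3 [274.9°–360°] simple-harmonic, h=-13: θ=314.9° here. β=40, B=85.1. -13/2·(1 − cos(π·0.4700)) = -5.8890 → s = 7.1110
R = R0 + s = 18 + 7.1110 = 25.1110

25.1110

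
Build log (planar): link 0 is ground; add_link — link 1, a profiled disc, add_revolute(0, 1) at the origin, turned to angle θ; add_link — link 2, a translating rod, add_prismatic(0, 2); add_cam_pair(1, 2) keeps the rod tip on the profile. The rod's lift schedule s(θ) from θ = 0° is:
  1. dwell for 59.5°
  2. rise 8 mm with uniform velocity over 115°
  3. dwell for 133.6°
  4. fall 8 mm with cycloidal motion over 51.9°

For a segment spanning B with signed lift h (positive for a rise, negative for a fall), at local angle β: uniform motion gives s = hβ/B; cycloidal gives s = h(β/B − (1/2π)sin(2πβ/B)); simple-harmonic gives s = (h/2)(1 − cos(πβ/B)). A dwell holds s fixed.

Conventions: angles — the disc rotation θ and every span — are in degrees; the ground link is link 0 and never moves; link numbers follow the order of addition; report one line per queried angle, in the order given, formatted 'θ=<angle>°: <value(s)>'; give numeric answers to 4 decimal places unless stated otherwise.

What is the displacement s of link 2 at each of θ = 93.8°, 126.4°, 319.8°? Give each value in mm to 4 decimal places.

seg 1 [0°–59.5°] dwell: s stays 0.0000
seg 2 [59.5°–174.5°] uniform, h=8: θ=93.8° here. β=34.3, B=115. 8·34.3/115 = 2.3861 → s = 2.3861
seg 2 [59.5°–174.5°] uniform, h=8: θ=126.4° here. β=66.9, B=115. 8·66.9/115 = 4.6539 → s = 4.6539
seg 2 [59.5°–174.5°] uniform, h=8: full span → s += 8 → s = 8.0000
seg 3 [174.5°–308.1°] dwell: s stays 8.0000
seg 4 [308.1°–360°] cycloidal, h=-8: θ=319.8° here. β=11.7, B=51.9. -8·(0.2254 − sin(2π·0.2254)/(2π)) = -0.5454 → s = 7.4546

θ=93.8°: 2.3861
θ=126.4°: 4.6539
θ=319.8°: 7.4546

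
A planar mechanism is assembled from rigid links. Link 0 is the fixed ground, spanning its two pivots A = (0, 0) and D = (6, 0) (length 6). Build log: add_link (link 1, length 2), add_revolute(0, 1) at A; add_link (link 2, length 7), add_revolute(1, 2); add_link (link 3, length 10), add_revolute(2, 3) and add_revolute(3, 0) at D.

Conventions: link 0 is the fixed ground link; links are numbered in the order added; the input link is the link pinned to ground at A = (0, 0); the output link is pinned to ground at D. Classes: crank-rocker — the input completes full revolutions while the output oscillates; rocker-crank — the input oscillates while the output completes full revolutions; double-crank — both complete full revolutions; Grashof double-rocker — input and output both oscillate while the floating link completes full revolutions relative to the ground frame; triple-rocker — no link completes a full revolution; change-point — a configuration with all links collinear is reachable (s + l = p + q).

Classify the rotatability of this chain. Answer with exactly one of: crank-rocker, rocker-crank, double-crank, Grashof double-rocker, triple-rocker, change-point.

lengths: ground=6, input=2, coupler=7, output=10
sorted: s=2 (shortest), l=10 (longest), p+q=13
s + l = 12 vs p + q = 13
s + l < p + q (Grashof) with shortest = input link → crank-rocker

crank-rocker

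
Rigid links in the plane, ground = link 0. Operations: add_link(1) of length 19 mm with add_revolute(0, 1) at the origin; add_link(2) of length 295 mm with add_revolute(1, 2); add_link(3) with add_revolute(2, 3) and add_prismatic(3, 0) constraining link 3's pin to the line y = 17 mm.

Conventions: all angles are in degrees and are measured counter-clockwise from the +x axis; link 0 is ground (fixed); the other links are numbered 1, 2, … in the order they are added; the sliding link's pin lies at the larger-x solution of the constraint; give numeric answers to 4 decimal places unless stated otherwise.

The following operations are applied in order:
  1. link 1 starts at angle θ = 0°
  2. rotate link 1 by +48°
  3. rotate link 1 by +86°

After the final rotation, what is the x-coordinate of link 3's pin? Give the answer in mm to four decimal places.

geometry: r = 19 mm, L = 295 mm, e = 17 mm; θ starts at 0°
rotate link 1 by +48°: θ ← 0° +48° = 48°
rotate link 1 by +86°: θ ← 48° +86° = 134°
crank pin P = (r cos θ, r sin θ) = (-13.198509, 13.667456)
h = r sin θ − e = 13.667456 − 17 = -3.332544
x = r cos θ + √(L² − h²) = -13.198509 + 294.981176 = 281.782667

281.7827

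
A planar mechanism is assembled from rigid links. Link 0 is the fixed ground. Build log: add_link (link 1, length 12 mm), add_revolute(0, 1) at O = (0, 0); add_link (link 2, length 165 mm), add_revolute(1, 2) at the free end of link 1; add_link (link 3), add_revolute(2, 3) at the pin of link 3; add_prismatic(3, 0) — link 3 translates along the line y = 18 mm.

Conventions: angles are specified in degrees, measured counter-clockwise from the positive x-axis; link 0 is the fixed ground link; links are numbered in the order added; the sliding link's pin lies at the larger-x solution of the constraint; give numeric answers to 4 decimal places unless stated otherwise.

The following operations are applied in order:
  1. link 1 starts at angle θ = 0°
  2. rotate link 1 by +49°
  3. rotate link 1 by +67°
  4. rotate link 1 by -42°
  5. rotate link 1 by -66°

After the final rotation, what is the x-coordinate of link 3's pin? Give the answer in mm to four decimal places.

geometry: r = 12 mm, L = 165 mm, e = 18 mm; θ starts at 0°
rotate link 1 by +49°: θ ← 0° +49° = 49°
rotate link 1 by +67°: θ ← 49° +67° = 116°
rotate link 1 by -42°: θ ← 116° -42° = 74°
rotate link 1 by -66°: θ ← 74° -66° = 8°
crank pin P = (r cos θ, r sin θ) = (11.883217, 1.670077)
h = r sin θ − e = 1.670077 − 18 = -16.329923
x = r cos θ + √(L² − h²) = 11.883217 + 164.189932 = 176.073148

176.0731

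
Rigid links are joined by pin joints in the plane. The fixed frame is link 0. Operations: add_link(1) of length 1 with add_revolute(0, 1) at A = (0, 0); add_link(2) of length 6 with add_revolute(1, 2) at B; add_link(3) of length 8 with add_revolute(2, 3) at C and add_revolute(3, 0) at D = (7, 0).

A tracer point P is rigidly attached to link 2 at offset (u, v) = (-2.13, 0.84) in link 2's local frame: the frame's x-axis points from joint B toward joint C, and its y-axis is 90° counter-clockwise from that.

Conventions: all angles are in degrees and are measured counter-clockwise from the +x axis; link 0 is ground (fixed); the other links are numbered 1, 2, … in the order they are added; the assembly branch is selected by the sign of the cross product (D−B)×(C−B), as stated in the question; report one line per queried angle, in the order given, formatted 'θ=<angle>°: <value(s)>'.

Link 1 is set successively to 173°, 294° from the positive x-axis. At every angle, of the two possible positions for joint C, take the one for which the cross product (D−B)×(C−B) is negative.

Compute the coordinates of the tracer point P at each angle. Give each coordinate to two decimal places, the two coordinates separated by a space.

A=(0,0), D=(7.00,0)
θ=173°: B = A + 1.00·(cos173°, sin173°) = (-0.9925, 0.1219)
θ=173°: |BD| = 7.9935
θ=173°: circle(B,6.00) ∩ circle(D,8.00): a=2.2453, h=5.5640
θ=173°:   candidates: C₊=(1.3373,5.6510) cross=44.476; C₋=(1.1677,-5.4758) cross=-44.476
θ=173°:   branch - wants cross < 0 → take C=(1.1677,-5.4758) (cross=-44.476)
θ=173°: ex = (C−B)/|BC| = (0.3600,-0.9329); ey = (0.9329,0.3600)
θ=173°: P = B + -2.13·ex + 0.84·ey = (-0.9758,2.4115)
θ=294°: B = A + 1.00·(cos294°, sin294°) = (0.4067, -0.9135)
θ=294°: |BD| = 6.6563
θ=294°: circle(B,6.00) ∩ circle(D,8.00): a=1.2248, h=5.8737
θ=294°:   candidates: C₊=(0.8138,5.0726) cross=39.096; C₋=(2.4261,-6.5635) cross=-39.096
θ=294°:   branch - wants cross < 0 → take C=(2.4261,-6.5635) (cross=-39.096)
θ=294°: ex = (C−B)/|BC| = (0.3366,-0.9417); ey = (0.9417,0.3366)
θ=294°: P = B + -2.13·ex + 0.84·ey = (0.4808,1.3749)

θ=173°: -0.98 2.41
θ=294°: 0.48 1.37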